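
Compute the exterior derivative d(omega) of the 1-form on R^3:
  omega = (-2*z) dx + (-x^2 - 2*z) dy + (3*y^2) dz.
d(omega) = (-2*x) dx ∧ dy + (2) dx ∧ dz + (6*y + 2) dy ∧ dz

For a 1-form omega = sum_i f_i dx_i, the exterior derivative is
  d(omega) = sum_{i < j} (∂f_j/∂x_i - ∂f_i/∂x_j) dx_i ∧ dx_j.
  coefficient of dx ∧ dy: ∂f_2/∂x - ∂f_1/∂y = ∂(-x^2 - 2*z)/∂x - ∂(-2*z)/∂y = -2*x
  coefficient of dx ∧ dz: ∂f_3/∂x - ∂f_1/∂z = ∂(3*y^2)/∂x - ∂(-2*z)/∂z = 2
  coefficient of dy ∧ dz: ∂f_3/∂y - ∂f_2/∂z = ∂(3*y^2)/∂y - ∂(-x^2 - 2*z)/∂z = 6*y + 2
Assembling: d(omega) = (-2*x) dx ∧ dy + (2) dx ∧ dz + (6*y + 2) dy ∧ dz.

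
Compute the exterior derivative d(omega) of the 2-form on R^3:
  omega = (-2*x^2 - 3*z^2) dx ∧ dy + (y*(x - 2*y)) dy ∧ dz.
d(omega) = (y - 6*z) dx ∧ dy ∧ dz

For a 2-form omega = sum_{i<j} g_{ij} dx_i ∧ dx_j, the exterior derivative is
  d(omega) = sum_{i<j} d(g_{ij}) ∧ dx_i ∧ dx_j = sum_{i<j, k} (∂g_{ij}/∂x_k) dx_k ∧ dx_i ∧ dx_j.
Expand each term, using dx_k ∧ dx_i ∧ dx_j = sgn(permutation) dx_{(a)} ∧ dx_{(b)} ∧ dx_{(c)} with (a < b < c) sorted:
  d(-2*x^2 - 3*z^2) includes (∂/∂z)(-2*x^2 - 3*z^2) dz = (-6*z) dz, which multiplied by dx ∧ dy gives (-6*z) dx ∧ dy ∧ dz
  d(y*(x - 2*y)) includes (∂/∂x)(y*(x - 2*y)) dx = (y) dx, which multiplied by dy ∧ dz gives (y) dx ∧ dy ∧ dz
Collecting like 3-forms: d(omega) = (y - 6*z) dx ∧ dy ∧ dz.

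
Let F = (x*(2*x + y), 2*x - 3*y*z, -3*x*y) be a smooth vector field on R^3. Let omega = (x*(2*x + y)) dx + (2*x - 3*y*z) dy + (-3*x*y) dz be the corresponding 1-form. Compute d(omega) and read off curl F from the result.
d(omega) = (-3*x + 3*y) dy ∧ dz + (3*y) dz ∧ dx + (2 - x) dx ∧ dy; curl F = (-3*x + 3*y, 3*y, 2 - x)

d omega = sum_{i<j} (∂f_j/∂x_i - ∂f_i/∂x_j) dx_i ∧ dx_j. Under the identification (dy ∧ dz, dz ∧ dx, dx ∧ dy) ↔ (e_x, e_y, e_z), the coefficients are exactly the components of curl F. Compute:
  ∂R/∂y - ∂Q/∂z = (-3*x) - (-3*y) = -3*x + 3*y
  ∂P/∂z - ∂R/∂x = (0) - (-3*y) = 3*y
  ∂Q/∂x - ∂P/∂y = (2) - (x) = 2 - x.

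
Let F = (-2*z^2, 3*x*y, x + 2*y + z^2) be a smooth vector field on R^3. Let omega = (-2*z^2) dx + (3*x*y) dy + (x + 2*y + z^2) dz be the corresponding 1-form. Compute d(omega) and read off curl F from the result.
d(omega) = (2) dy ∧ dz + (-4*z - 1) dz ∧ dx + (3*y) dx ∧ dy; curl F = (2, -4*z - 1, 3*y)

d omega = sum_{i<j} (∂f_j/∂x_i - ∂f_i/∂x_j) dx_i ∧ dx_j. Under the identification (dy ∧ dz, dz ∧ dx, dx ∧ dy) ↔ (e_x, e_y, e_z), the coefficients are exactly the components of curl F. Compute:
  ∂R/∂y - ∂Q/∂z = (2) - (0) = 2
  ∂P/∂z - ∂R/∂x = (-4*z) - (1) = -4*z - 1
  ∂Q/∂x - ∂P/∂y = (3*y) - (0) = 3*y.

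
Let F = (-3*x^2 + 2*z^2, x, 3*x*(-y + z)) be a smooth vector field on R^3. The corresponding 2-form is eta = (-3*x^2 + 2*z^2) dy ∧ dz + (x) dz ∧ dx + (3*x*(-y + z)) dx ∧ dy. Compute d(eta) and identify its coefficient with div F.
d(eta) = (-3*x) dx ∧ dy ∧ dz; div F = -3*x

For a 2-form in R^3 of the form above, applying d gives a 3-form with coefficient ∂P/∂x + ∂Q/∂y + ∂R/∂z:
  ∂P/∂x = -6*x
  ∂Q/∂y = 0
  ∂R/∂z = 3*x
Sum = -3*x, which is exactly div F.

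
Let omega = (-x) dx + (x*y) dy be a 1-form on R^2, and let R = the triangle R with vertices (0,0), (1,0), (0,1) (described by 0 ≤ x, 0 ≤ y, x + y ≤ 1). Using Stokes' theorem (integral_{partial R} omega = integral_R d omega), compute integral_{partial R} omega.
integral_(partial R) omega = 1/6

Stokes: integral_partial_R omega = integral_R d omega with d omega = (∂Q/∂x - ∂P/∂y) dx ∧ dy.
  ∂Q/∂x = y
  ∂P/∂y = 0
  integrand = ∂Q/∂x - ∂P/∂y = y.
Integrating over R: integral_0^1 integral_0^{1-x} (y) dy dx = 1/6.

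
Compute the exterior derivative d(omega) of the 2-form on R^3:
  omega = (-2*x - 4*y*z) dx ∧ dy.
d(omega) = (-4*y) dx ∧ dy ∧ dz

For a 2-form omega = sum_{i<j} g_{ij} dx_i ∧ dx_j, the exterior derivative is
  d(omega) = sum_{i<j} d(g_{ij}) ∧ dx_i ∧ dx_j = sum_{i<j, k} (∂g_{ij}/∂x_k) dx_k ∧ dx_i ∧ dx_j.
Expand each term, using dx_k ∧ dx_i ∧ dx_j = sgn(permutation) dx_{(a)} ∧ dx_{(b)} ∧ dx_{(c)} with (a < b < c) sorted:
  d(-2*x - 4*y*z) includes (∂/∂z)(-2*x - 4*y*z) dz = (-4*y) dz, which multiplied by dx ∧ dy gives (-4*y) dx ∧ dy ∧ dz
Collecting like 3-forms: d(omega) = (-4*y) dx ∧ dy ∧ dz.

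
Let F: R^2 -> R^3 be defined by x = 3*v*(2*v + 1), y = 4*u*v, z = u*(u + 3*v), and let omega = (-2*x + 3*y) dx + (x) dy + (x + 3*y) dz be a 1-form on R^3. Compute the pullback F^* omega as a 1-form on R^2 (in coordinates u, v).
F^* omega = (3*v*(8*u^2 + 16*u*v + 2*u + 14*v^2 + 7*v)) du + (3*v*(12*u^2 + 62*u*v + 19*u - 48*v^2 - 36*v - 6)) dv

Using F^*(f dg) = (f ∘ F) d(g ∘ F), substitute each coordinate x_i by F_i(u, v) in f_i, and replace dx_i by d F_i = (∂F_i/∂u) du + (∂F_i/∂v) dv.
  For the x component: f_1(F) = 6*v*(2*u - 2*v - 1); d F_1 = (0) du + (12*v + 3) dv
  For the y component: f_2(F) = 3*v*(2*v + 1); d F_2 = (4*v) du + (4*u) dv
  For the z component: f_3(F) = 3*v*(4*u + 2*v + 1); d F_3 = (2*u + 3*v) du + (3*u) dv
Combining and collecting du, dv coefficients:
  coeff of du: 3*v*(8*u^2 + 16*u*v + 2*u + 14*v^2 + 7*v)
  coeff of dv: 3*v*(12*u^2 + 62*u*v + 19*u - 48*v^2 - 36*v - 6)
F^* omega = (3*v*(8*u^2 + 16*u*v + 2*u + 14*v^2 + 7*v)) du + (3*v*(12*u^2 + 62*u*v + 19*u - 48*v^2 - 36*v - 6)) dv.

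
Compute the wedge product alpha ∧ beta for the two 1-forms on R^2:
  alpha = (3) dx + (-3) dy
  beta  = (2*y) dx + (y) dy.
alpha ∧ beta = (9*y) dx ∧ dy

Distribute the wedge, using dx_i ∧ dx_j = -dx_j ∧ dx_i and dx_i ∧ dx_i = 0. For each pair (i, j) with i < j, the coefficient of dx_i ∧ dx_j in alpha ∧ beta is (alpha_i * beta_j - alpha_j * beta_i). Collecting: alpha ∧ beta = (9*y) dx ∧ dy.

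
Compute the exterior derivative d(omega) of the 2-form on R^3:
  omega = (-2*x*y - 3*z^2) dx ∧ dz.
d(omega) = (2*x) dx ∧ dy ∧ dz

For a 2-form omega = sum_{i<j} g_{ij} dx_i ∧ dx_j, the exterior derivative is
  d(omega) = sum_{i<j} d(g_{ij}) ∧ dx_i ∧ dx_j = sum_{i<j, k} (∂g_{ij}/∂x_k) dx_k ∧ dx_i ∧ dx_j.
Expand each term, using dx_k ∧ dx_i ∧ dx_j = sgn(permutation) dx_{(a)} ∧ dx_{(b)} ∧ dx_{(c)} with (a < b < c) sorted:
  d(-2*x*y - 3*z^2) includes (∂/∂y)(-2*x*y - 3*z^2) dy = (-2*x) dy, which multiplied by dx ∧ dz gives (2*x) dx ∧ dy ∧ dz
Collecting like 3-forms: d(omega) = (2*x) dx ∧ dy ∧ dz.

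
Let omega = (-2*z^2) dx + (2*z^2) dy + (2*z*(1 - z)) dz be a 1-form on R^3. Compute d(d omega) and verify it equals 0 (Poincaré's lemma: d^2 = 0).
d(d omega) = 0

Step 1: d omega = sum_{i<j} (∂f_j/∂x_i - ∂f_i/∂x_j) dx_i ∧ dx_j:
  coeff of dx ∧ dy: 0
  coeff of dx ∧ dz: 4*z
  coeff of dy ∧ dz: -4*z
Step 2: Apply d again to each 2-form coefficient. The only possible 3-form in R^3 is dx ∧ dy ∧ dz, with coefficient
  ∂(coeff of dy∧dz)/∂x - ∂(coeff of dx∧dz)/∂y + ∂(coeff of dx∧dy)/∂z
  = ∂/∂x (-4*z) - ∂/∂y (4*z) + ∂/∂z (0).
Each of these terms simplifies to sums of mixed partials that cancel in pairs. The result is 0 (by equality of mixed partials for smooth functions — Schwarz / Clairaut).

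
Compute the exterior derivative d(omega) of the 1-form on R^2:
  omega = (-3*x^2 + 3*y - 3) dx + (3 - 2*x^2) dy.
d(omega) = (-4*x - 3) dx ∧ dy

For a 1-form omega = sum_i f_i dx_i, the exterior derivative is
  d(omega) = sum_{i < j} (∂f_j/∂x_i - ∂f_i/∂x_j) dx_i ∧ dx_j.
  coefficient of dx ∧ dy: ∂f_2/∂x - ∂f_1/∂y = ∂(3 - 2*x^2)/∂x - ∂(-3*x^2 + 3*y - 3)/∂y = -4*x - 3
Assembling: d(omega) = (-4*x - 3) dx ∧ dy.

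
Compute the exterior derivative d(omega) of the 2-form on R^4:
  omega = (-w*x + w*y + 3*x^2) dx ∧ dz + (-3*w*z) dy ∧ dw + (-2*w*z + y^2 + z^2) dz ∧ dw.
d(omega) = (-w) dx ∧ dy ∧ dz + (-x + y) dx ∧ dz ∧ dw + (3*w + 2*y) dy ∧ dz ∧ dw

For a 2-form omega = sum_{i<j} g_{ij} dx_i ∧ dx_j, the exterior derivative is
  d(omega) = sum_{i<j} d(g_{ij}) ∧ dx_i ∧ dx_j = sum_{i<j, k} (∂g_{ij}/∂x_k) dx_k ∧ dx_i ∧ dx_j.
Expand each term, using dx_k ∧ dx_i ∧ dx_j = sgn(permutation) dx_{(a)} ∧ dx_{(b)} ∧ dx_{(c)} with (a < b < c) sorted:
  d(-w*x + w*y + 3*x^2) includes (∂/∂y)(-w*x + w*y + 3*x^2) dy = (w) dy, which multiplied by dx ∧ dz gives (-w) dx ∧ dy ∧ dz
  d(-w*x + w*y + 3*x^2) includes (∂/∂w)(-w*x + w*y + 3*x^2) dw = (-x + y) dw, which multiplied by dx ∧ dz gives (-x + y) dx ∧ dz ∧ dw
  d(-3*w*z) includes (∂/∂z)(-3*w*z) dz = (-3*w) dz, which multiplied by dy ∧ dw gives (3*w) dy ∧ dz ∧ dw
  d(-2*w*z + y^2 + z^2) includes (∂/∂y)(-2*w*z + y^2 + z^2) dy = (2*y) dy, which multiplied by dz ∧ dw gives (2*y) dy ∧ dz ∧ dw
Collecting like 3-forms: d(omega) = (-w) dx ∧ dy ∧ dz + (-x + y) dx ∧ dz ∧ dw + (3*w + 2*y) dy ∧ dz ∧ dw.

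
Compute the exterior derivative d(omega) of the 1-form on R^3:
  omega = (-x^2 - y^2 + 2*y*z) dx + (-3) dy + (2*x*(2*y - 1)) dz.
d(omega) = (2*y - 2*z) dx ∧ dy + (2*y - 2) dx ∧ dz + (4*x) dy ∧ dz

For a 1-form omega = sum_i f_i dx_i, the exterior derivative is
  d(omega) = sum_{i < j} (∂f_j/∂x_i - ∂f_i/∂x_j) dx_i ∧ dx_j.
  coefficient of dx ∧ dy: ∂f_2/∂x - ∂f_1/∂y = ∂(-3)/∂x - ∂(-x^2 - y^2 + 2*y*z)/∂y = 2*y - 2*z
  coefficient of dx ∧ dz: ∂f_3/∂x - ∂f_1/∂z = ∂(2*x*(2*y - 1))/∂x - ∂(-x^2 - y^2 + 2*y*z)/∂z = 2*y - 2
  coefficient of dy ∧ dz: ∂f_3/∂y - ∂f_2/∂z = ∂(2*x*(2*y - 1))/∂y - ∂(-3)/∂z = 4*x
Assembling: d(omega) = (2*y - 2*z) dx ∧ dy + (2*y - 2) dx ∧ dz + (4*x) dy ∧ dz.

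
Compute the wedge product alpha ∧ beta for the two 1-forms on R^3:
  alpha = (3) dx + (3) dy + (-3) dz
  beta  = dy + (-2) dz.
alpha ∧ beta = (3) dx ∧ dy + (-6) dx ∧ dz + (-3) dy ∧ dz

Distribute the wedge, using dx_i ∧ dx_j = -dx_j ∧ dx_i and dx_i ∧ dx_i = 0. For each pair (i, j) with i < j, the coefficient of dx_i ∧ dx_j in alpha ∧ beta is (alpha_i * beta_j - alpha_j * beta_i). Collecting: alpha ∧ beta = (3) dx ∧ dy + (-6) dx ∧ dz + (-3) dy ∧ dz.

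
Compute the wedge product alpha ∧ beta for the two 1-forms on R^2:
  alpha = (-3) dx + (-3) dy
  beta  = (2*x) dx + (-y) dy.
alpha ∧ beta = (6*x + 3*y) dx ∧ dy

Distribute the wedge, using dx_i ∧ dx_j = -dx_j ∧ dx_i and dx_i ∧ dx_i = 0. For each pair (i, j) with i < j, the coefficient of dx_i ∧ dx_j in alpha ∧ beta is (alpha_i * beta_j - alpha_j * beta_i). Collecting: alpha ∧ beta = (6*x + 3*y) dx ∧ dy.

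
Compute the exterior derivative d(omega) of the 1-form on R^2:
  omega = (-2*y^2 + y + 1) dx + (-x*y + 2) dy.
d(omega) = (3*y - 1) dx ∧ dy

For a 1-form omega = sum_i f_i dx_i, the exterior derivative is
  d(omega) = sum_{i < j} (∂f_j/∂x_i - ∂f_i/∂x_j) dx_i ∧ dx_j.
  coefficient of dx ∧ dy: ∂f_2/∂x - ∂f_1/∂y = ∂(-x*y + 2)/∂x - ∂(-2*y^2 + y + 1)/∂y = 3*y - 1
Assembling: d(omega) = (3*y - 1) dx ∧ dy.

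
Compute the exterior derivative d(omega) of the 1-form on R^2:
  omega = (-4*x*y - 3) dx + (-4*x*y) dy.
d(omega) = (4*x - 4*y) dx ∧ dy

For a 1-form omega = sum_i f_i dx_i, the exterior derivative is
  d(omega) = sum_{i < j} (∂f_j/∂x_i - ∂f_i/∂x_j) dx_i ∧ dx_j.
  coefficient of dx ∧ dy: ∂f_2/∂x - ∂f_1/∂y = ∂(-4*x*y)/∂x - ∂(-4*x*y - 3)/∂y = 4*x - 4*y
Assembling: d(omega) = (4*x - 4*y) dx ∧ dy.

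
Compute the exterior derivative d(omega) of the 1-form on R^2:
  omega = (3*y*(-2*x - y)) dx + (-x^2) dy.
d(omega) = (4*x + 6*y) dx ∧ dy

For a 1-form omega = sum_i f_i dx_i, the exterior derivative is
  d(omega) = sum_{i < j} (∂f_j/∂x_i - ∂f_i/∂x_j) dx_i ∧ dx_j.
  coefficient of dx ∧ dy: ∂f_2/∂x - ∂f_1/∂y = ∂(-x^2)/∂x - ∂(3*y*(-2*x - y))/∂y = 4*x + 6*y
Assembling: d(omega) = (4*x + 6*y) dx ∧ dy.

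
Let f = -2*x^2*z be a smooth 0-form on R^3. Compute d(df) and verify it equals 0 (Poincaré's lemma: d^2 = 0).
d(df) = 0

Step 1: df = sum_i (∂f/∂x_i) dx_i = (-4*x*z) dx + (0) dy + (-2*x^2) dz.
Step 2: Apply d again. Using the 1-form formula, the coefficient of dx ∧ dy in d(df) is ∂^2 f/∂x ∂y - ∂^2 f/∂y ∂x = (0) - (0) = 0 (equality of mixed partials for smooth f).
Similarly for dx ∧ dz and dy ∧ dz — all coefficients vanish. So d(df) = 0.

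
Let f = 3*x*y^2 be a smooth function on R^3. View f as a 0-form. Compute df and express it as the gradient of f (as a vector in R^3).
df = (3*y^2) dx + (6*x*y) dy + (0) dz; grad f = (3*y^2, 6*x*y, 0)

For a 0-form f, d f = (∂f/∂x) dx + (∂f/∂y) dy + (∂f/∂z) dz. The components of the vector representation are exactly the entries of grad f in Cartesian coordinates:
  ∂f/∂x = 3*y^2
  ∂f/∂y = 6*x*y
  ∂f/∂z = 0.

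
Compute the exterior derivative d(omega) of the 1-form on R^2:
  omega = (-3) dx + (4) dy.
d(omega) = 0

For a 1-form omega = sum_i f_i dx_i, the exterior derivative is
  d(omega) = sum_{i < j} (∂f_j/∂x_i - ∂f_i/∂x_j) dx_i ∧ dx_j.

Assembling: d(omega) = 0.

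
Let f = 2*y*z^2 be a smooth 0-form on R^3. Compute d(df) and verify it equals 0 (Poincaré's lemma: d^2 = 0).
d(df) = 0

Step 1: df = sum_i (∂f/∂x_i) dx_i = (0) dx + (2*z^2) dy + (4*y*z) dz.
Step 2: Apply d again. Using the 1-form formula, the coefficient of dx ∧ dy in d(df) is ∂^2 f/∂x ∂y - ∂^2 f/∂y ∂x = (0) - (0) = 0 (equality of mixed partials for smooth f).
Similarly for dx ∧ dz and dy ∧ dz — all coefficients vanish. So d(df) = 0.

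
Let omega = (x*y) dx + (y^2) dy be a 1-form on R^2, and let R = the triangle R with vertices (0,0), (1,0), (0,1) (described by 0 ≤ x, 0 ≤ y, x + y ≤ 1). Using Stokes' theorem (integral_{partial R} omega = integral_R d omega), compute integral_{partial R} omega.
integral_(partial R) omega = -1/6

Stokes: integral_partial_R omega = integral_R d omega with d omega = (∂Q/∂x - ∂P/∂y) dx ∧ dy.
  ∂Q/∂x = 0
  ∂P/∂y = x
  integrand = ∂Q/∂x - ∂P/∂y = -x.
Integrating over R: integral_0^1 integral_0^{1-x} (-x) dy dx = -1/6.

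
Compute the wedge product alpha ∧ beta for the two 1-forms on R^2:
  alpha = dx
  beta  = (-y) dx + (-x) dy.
alpha ∧ beta = (-x) dx ∧ dy

Distribute the wedge, using dx_i ∧ dx_j = -dx_j ∧ dx_i and dx_i ∧ dx_i = 0. For each pair (i, j) with i < j, the coefficient of dx_i ∧ dx_j in alpha ∧ beta is (alpha_i * beta_j - alpha_j * beta_i). Collecting: alpha ∧ beta = (-x) dx ∧ dy.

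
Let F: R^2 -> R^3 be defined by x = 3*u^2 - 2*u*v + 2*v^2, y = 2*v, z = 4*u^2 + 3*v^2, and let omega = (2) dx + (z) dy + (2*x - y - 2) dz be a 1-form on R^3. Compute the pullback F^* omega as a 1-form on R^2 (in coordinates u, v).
F^* omega = (48*u^3 - 32*u^2*v + 32*u*v^2 - 16*u*v - 4*u - 4*v) du + (36*u^2*v + 8*u^2 - 24*u*v^2 - 4*u + 24*v^3 - 6*v^2 - 4*v) dv

Using F^*(f dg) = (f ∘ F) d(g ∘ F), substitute each coordinate x_i by F_i(u, v) in f_i, and replace dx_i by d F_i = (∂F_i/∂u) du + (∂F_i/∂v) dv.
  For the x component: f_1(F) = 2; d F_1 = (6*u - 2*v) du + (-2*u + 4*v) dv
  For the y component: f_2(F) = 4*u^2 + 3*v^2; d F_2 = (0) du + (2) dv
  For the z component: f_3(F) = 6*u^2 - 4*u*v + 4*v^2 - 2*v - 2; d F_3 = (8*u) du + (6*v) dv
Combining and collecting du, dv coefficients:
  coeff of du: 48*u^3 - 32*u^2*v + 32*u*v^2 - 16*u*v - 4*u - 4*v
  coeff of dv: 36*u^2*v + 8*u^2 - 24*u*v^2 - 4*u + 24*v^3 - 6*v^2 - 4*v
F^* omega = (48*u^3 - 32*u^2*v + 32*u*v^2 - 16*u*v - 4*u - 4*v) du + (36*u^2*v + 8*u^2 - 24*u*v^2 - 4*u + 24*v^3 - 6*v^2 - 4*v) dv.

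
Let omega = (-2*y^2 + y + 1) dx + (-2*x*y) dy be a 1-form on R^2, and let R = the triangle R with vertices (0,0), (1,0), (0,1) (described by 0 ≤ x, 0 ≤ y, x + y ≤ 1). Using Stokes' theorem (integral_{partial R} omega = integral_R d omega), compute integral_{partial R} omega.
integral_(partial R) omega = -1/6

Stokes: integral_partial_R omega = integral_R d omega with d omega = (∂Q/∂x - ∂P/∂y) dx ∧ dy.
  ∂Q/∂x = -2*y
  ∂P/∂y = 1 - 4*y
  integrand = ∂Q/∂x - ∂P/∂y = 2*y - 1.
Integrating over R: integral_0^1 integral_0^{1-x} (2*y - 1) dy dx = -1/6.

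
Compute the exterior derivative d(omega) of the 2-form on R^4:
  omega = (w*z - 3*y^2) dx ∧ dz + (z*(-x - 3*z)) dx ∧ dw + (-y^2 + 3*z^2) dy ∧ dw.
d(omega) = (6*y) dx ∧ dy ∧ dz + (x + 7*z) dx ∧ dz ∧ dw + (-6*z) dy ∧ dz ∧ dw

For a 2-form omega = sum_{i<j} g_{ij} dx_i ∧ dx_j, the exterior derivative is
  d(omega) = sum_{i<j} d(g_{ij}) ∧ dx_i ∧ dx_j = sum_{i<j, k} (∂g_{ij}/∂x_k) dx_k ∧ dx_i ∧ dx_j.
Expand each term, using dx_k ∧ dx_i ∧ dx_j = sgn(permutation) dx_{(a)} ∧ dx_{(b)} ∧ dx_{(c)} with (a < b < c) sorted:
  d(w*z - 3*y^2) includes (∂/∂y)(w*z - 3*y^2) dy = (-6*y) dy, which multiplied by dx ∧ dz gives (6*y) dx ∧ dy ∧ dz
  d(w*z - 3*y^2) includes (∂/∂w)(w*z - 3*y^2) dw = (z) dw, which multiplied by dx ∧ dz gives (z) dx ∧ dz ∧ dw
  d(z*(-x - 3*z)) includes (∂/∂z)(z*(-x - 3*z)) dz = (-x - 6*z) dz, which multiplied by dx ∧ dw gives (x + 6*z) dx ∧ dz ∧ dw
  d(-y^2 + 3*z^2) includes (∂/∂z)(-y^2 + 3*z^2) dz = (6*z) dz, which multiplied by dy ∧ dw gives (-6*z) dy ∧ dz ∧ dw
Collecting like 3-forms: d(omega) = (6*y) dx ∧ dy ∧ dz + (x + 7*z) dx ∧ dz ∧ dw + (-6*z) dy ∧ dz ∧ dw.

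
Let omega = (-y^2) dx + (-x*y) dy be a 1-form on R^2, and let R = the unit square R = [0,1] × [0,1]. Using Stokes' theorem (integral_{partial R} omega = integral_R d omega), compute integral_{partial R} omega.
integral_(partial R) omega = 1/2

Stokes: integral_partial_R omega = integral_R d omega with d omega = (∂Q/∂x - ∂P/∂y) dx ∧ dy.
  ∂Q/∂x = -y
  ∂P/∂y = -2*y
  integrand = ∂Q/∂x - ∂P/∂y = y.
Integrating over R: integral_0^1 integral_0^1 (y) dx dy = 1/2.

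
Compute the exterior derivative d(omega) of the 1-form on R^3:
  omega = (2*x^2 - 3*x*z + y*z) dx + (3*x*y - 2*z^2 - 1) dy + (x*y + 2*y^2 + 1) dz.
d(omega) = (3*y - z) dx ∧ dy + (3*x) dx ∧ dz + (x + 4*y + 4*z) dy ∧ dz

For a 1-form omega = sum_i f_i dx_i, the exterior derivative is
  d(omega) = sum_{i < j} (∂f_j/∂x_i - ∂f_i/∂x_j) dx_i ∧ dx_j.
  coefficient of dx ∧ dy: ∂f_2/∂x - ∂f_1/∂y = ∂(3*x*y - 2*z^2 - 1)/∂x - ∂(2*x^2 - 3*x*z + y*z)/∂y = 3*y - z
  coefficient of dx ∧ dz: ∂f_3/∂x - ∂f_1/∂z = ∂(x*y + 2*y^2 + 1)/∂x - ∂(2*x^2 - 3*x*z + y*z)/∂z = 3*x
  coefficient of dy ∧ dz: ∂f_3/∂y - ∂f_2/∂z = ∂(x*y + 2*y^2 + 1)/∂y - ∂(3*x*y - 2*z^2 - 1)/∂z = x + 4*y + 4*z
Assembling: d(omega) = (3*y - z) dx ∧ dy + (3*x) dx ∧ dz + (x + 4*y + 4*z) dy ∧ dz.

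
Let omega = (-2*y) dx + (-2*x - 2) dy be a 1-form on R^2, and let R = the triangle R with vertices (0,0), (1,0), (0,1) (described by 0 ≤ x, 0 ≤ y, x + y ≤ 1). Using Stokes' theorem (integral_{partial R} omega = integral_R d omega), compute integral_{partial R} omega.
integral_(partial R) omega = 0

Stokes: integral_partial_R omega = integral_R d omega with d omega = (∂Q/∂x - ∂P/∂y) dx ∧ dy.
  ∂Q/∂x = -2
  ∂P/∂y = -2
  integrand = ∂Q/∂x - ∂P/∂y = 0.
Integrating over R: integral_0^1 integral_0^{1-x} (0) dy dx = 0.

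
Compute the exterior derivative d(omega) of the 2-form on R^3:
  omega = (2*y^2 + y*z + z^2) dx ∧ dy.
d(omega) = (y + 2*z) dx ∧ dy ∧ dz

For a 2-form omega = sum_{i<j} g_{ij} dx_i ∧ dx_j, the exterior derivative is
  d(omega) = sum_{i<j} d(g_{ij}) ∧ dx_i ∧ dx_j = sum_{i<j, k} (∂g_{ij}/∂x_k) dx_k ∧ dx_i ∧ dx_j.
Expand each term, using dx_k ∧ dx_i ∧ dx_j = sgn(permutation) dx_{(a)} ∧ dx_{(b)} ∧ dx_{(c)} with (a < b < c) sorted:
  d(2*y^2 + y*z + z^2) includes (∂/∂z)(2*y^2 + y*z + z^2) dz = (y + 2*z) dz, which multiplied by dx ∧ dy gives (y + 2*z) dx ∧ dy ∧ dz
Collecting like 3-forms: d(omega) = (y + 2*z) dx ∧ dy ∧ dz.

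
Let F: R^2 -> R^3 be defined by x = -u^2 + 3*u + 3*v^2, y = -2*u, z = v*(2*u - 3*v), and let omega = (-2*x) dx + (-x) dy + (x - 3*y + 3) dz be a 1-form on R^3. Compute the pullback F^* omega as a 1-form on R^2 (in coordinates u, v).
F^* omega = (-4*u^3 - 2*u^2*v + 16*u^2 + 12*u*v^2 + 18*u*v - 12*u + 6*v^3 - 12*v^2 + 6*v) du + (-2*u^3 + 18*u^2*v + 18*u^2 + 6*u*v^2 - 90*u*v + 6*u - 54*v^3 - 18*v) dv

Using F^*(f dg) = (f ∘ F) d(g ∘ F), substitute each coordinate x_i by F_i(u, v) in f_i, and replace dx_i by d F_i = (∂F_i/∂u) du + (∂F_i/∂v) dv.
  For the x component: f_1(F) = 2*u^2 - 6*u - 6*v^2; d F_1 = (3 - 2*u) du + (6*v) dv
  For the y component: f_2(F) = u^2 - 3*u - 3*v^2; d F_2 = (-2) du + (0) dv
  For the z component: f_3(F) = -u^2 + 9*u + 3*v^2 + 3; d F_3 = (2*v) du + (2*u - 6*v) dv
Combining and collecting du, dv coefficients:
  coeff of du: -4*u^3 - 2*u^2*v + 16*u^2 + 12*u*v^2 + 18*u*v - 12*u + 6*v^3 - 12*v^2 + 6*v
  coeff of dv: -2*u^3 + 18*u^2*v + 18*u^2 + 6*u*v^2 - 90*u*v + 6*u - 54*v^3 - 18*v
F^* omega = (-4*u^3 - 2*u^2*v + 16*u^2 + 12*u*v^2 + 18*u*v - 12*u + 6*v^3 - 12*v^2 + 6*v) du + (-2*u^3 + 18*u^2*v + 18*u^2 + 6*u*v^2 - 90*u*v + 6*u - 54*v^3 - 18*v) dv.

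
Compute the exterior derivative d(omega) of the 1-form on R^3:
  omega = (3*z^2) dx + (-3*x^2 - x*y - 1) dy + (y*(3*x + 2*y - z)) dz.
d(omega) = (-6*x - y) dx ∧ dy + (3*y - 6*z) dx ∧ dz + (3*x + 4*y - z) dy ∧ dz

For a 1-form omega = sum_i f_i dx_i, the exterior derivative is
  d(omega) = sum_{i < j} (∂f_j/∂x_i - ∂f_i/∂x_j) dx_i ∧ dx_j.
  coefficient of dx ∧ dy: ∂f_2/∂x - ∂f_1/∂y = ∂(-3*x^2 - x*y - 1)/∂x - ∂(3*z^2)/∂y = -6*x - y
  coefficient of dx ∧ dz: ∂f_3/∂x - ∂f_1/∂z = ∂(y*(3*x + 2*y - z))/∂x - ∂(3*z^2)/∂z = 3*y - 6*z
  coefficient of dy ∧ dz: ∂f_3/∂y - ∂f_2/∂z = ∂(y*(3*x + 2*y - z))/∂y - ∂(-3*x^2 - x*y - 1)/∂z = 3*x + 4*y - z
Assembling: d(omega) = (-6*x - y) dx ∧ dy + (3*y - 6*z) dx ∧ dz + (3*x + 4*y - z) dy ∧ dz.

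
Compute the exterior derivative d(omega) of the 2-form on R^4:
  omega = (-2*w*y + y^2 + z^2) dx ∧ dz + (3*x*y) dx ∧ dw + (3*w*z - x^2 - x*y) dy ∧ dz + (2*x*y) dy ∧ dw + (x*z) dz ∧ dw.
d(omega) = (2*w - 2*x - 3*y) dx ∧ dy ∧ dz + (-2*y + z) dx ∧ dz ∧ dw + (-3*x + 2*y) dx ∧ dy ∧ dw + (3*z) dy ∧ dz ∧ dw

For a 2-form omega = sum_{i<j} g_{ij} dx_i ∧ dx_j, the exterior derivative is
  d(omega) = sum_{i<j} d(g_{ij}) ∧ dx_i ∧ dx_j = sum_{i<j, k} (∂g_{ij}/∂x_k) dx_k ∧ dx_i ∧ dx_j.
Expand each term, using dx_k ∧ dx_i ∧ dx_j = sgn(permutation) dx_{(a)} ∧ dx_{(b)} ∧ dx_{(c)} with (a < b < c) sorted:
  d(-2*w*y + y^2 + z^2) includes (∂/∂y)(-2*w*y + y^2 + z^2) dy = (-2*w + 2*y) dy, which multiplied by dx ∧ dz gives (2*w - 2*y) dx ∧ dy ∧ dz
  d(-2*w*y + y^2 + z^2) includes (∂/∂w)(-2*w*y + y^2 + z^2) dw = (-2*y) dw, which multiplied by dx ∧ dz gives (-2*y) dx ∧ dz ∧ dw
  d(3*x*y) includes (∂/∂y)(3*x*y) dy = (3*x) dy, which multiplied by dx ∧ dw gives (-3*x) dx ∧ dy ∧ dw
  d(3*w*z - x^2 - x*y) includes (∂/∂x)(3*w*z - x^2 - x*y) dx = (-2*x - y) dx, which multiplied by dy ∧ dz gives (-2*x - y) dx ∧ dy ∧ dz
  d(3*w*z - x^2 - x*y) includes (∂/∂w)(3*w*z - x^2 - x*y) dw = (3*z) dw, which multiplied by dy ∧ dz gives (3*z) dy ∧ dz ∧ dw
  d(2*x*y) includes (∂/∂x)(2*x*y) dx = (2*y) dx, which multiplied by dy ∧ dw gives (2*y) dx ∧ dy ∧ dw
  d(x*z) includes (∂/∂x)(x*z) dx = (z) dx, which multiplied by dz ∧ dw gives (z) dx ∧ dz ∧ dw
Collecting like 3-forms: d(omega) = (2*w - 2*x - 3*y) dx ∧ dy ∧ dz + (-2*y + z) dx ∧ dz ∧ dw + (-3*x + 2*y) dx ∧ dy ∧ dw + (3*z) dy ∧ dz ∧ dw.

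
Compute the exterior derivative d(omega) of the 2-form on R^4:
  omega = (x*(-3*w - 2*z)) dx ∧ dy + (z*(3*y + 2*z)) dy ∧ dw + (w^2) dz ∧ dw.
d(omega) = (-2*x) dx ∧ dy ∧ dz + (-3*x) dx ∧ dy ∧ dw + (-3*y - 4*z) dy ∧ dz ∧ dw

For a 2-form omega = sum_{i<j} g_{ij} dx_i ∧ dx_j, the exterior derivative is
  d(omega) = sum_{i<j} d(g_{ij}) ∧ dx_i ∧ dx_j = sum_{i<j, k} (∂g_{ij}/∂x_k) dx_k ∧ dx_i ∧ dx_j.
Expand each term, using dx_k ∧ dx_i ∧ dx_j = sgn(permutation) dx_{(a)} ∧ dx_{(b)} ∧ dx_{(c)} with (a < b < c) sorted:
  d(x*(-3*w - 2*z)) includes (∂/∂z)(x*(-3*w - 2*z)) dz = (-2*x) dz, which multiplied by dx ∧ dy gives (-2*x) dx ∧ dy ∧ dz
  d(x*(-3*w - 2*z)) includes (∂/∂w)(x*(-3*w - 2*z)) dw = (-3*x) dw, which multiplied by dx ∧ dy gives (-3*x) dx ∧ dy ∧ dw
  d(z*(3*y + 2*z)) includes (∂/∂z)(z*(3*y + 2*z)) dz = (3*y + 4*z) dz, which multiplied by dy ∧ dw gives (-3*y - 4*z) dy ∧ dz ∧ dw
Collecting like 3-forms: d(omega) = (-2*x) dx ∧ dy ∧ dz + (-3*x) dx ∧ dy ∧ dw + (-3*y - 4*z) dy ∧ dz ∧ dw.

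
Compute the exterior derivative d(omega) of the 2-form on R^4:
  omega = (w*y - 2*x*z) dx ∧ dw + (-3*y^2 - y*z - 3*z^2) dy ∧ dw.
d(omega) = (-w) dx ∧ dy ∧ dw + (2*x) dx ∧ dz ∧ dw + (y + 6*z) dy ∧ dz ∧ dw

For a 2-form omega = sum_{i<j} g_{ij} dx_i ∧ dx_j, the exterior derivative is
  d(omega) = sum_{i<j} d(g_{ij}) ∧ dx_i ∧ dx_j = sum_{i<j, k} (∂g_{ij}/∂x_k) dx_k ∧ dx_i ∧ dx_j.
Expand each term, using dx_k ∧ dx_i ∧ dx_j = sgn(permutation) dx_{(a)} ∧ dx_{(b)} ∧ dx_{(c)} with (a < b < c) sorted:
  d(w*y - 2*x*z) includes (∂/∂y)(w*y - 2*x*z) dy = (w) dy, which multiplied by dx ∧ dw gives (-w) dx ∧ dy ∧ dw
  d(w*y - 2*x*z) includes (∂/∂z)(w*y - 2*x*z) dz = (-2*x) dz, which multiplied by dx ∧ dw gives (2*x) dx ∧ dz ∧ dw
  d(-3*y^2 - y*z - 3*z^2) includes (∂/∂z)(-3*y^2 - y*z - 3*z^2) dz = (-y - 6*z) dz, which multiplied by dy ∧ dw gives (y + 6*z) dy ∧ dz ∧ dw
Collecting like 3-forms: d(omega) = (-w) dx ∧ dy ∧ dw + (2*x) dx ∧ dz ∧ dw + (y + 6*z) dy ∧ dz ∧ dw.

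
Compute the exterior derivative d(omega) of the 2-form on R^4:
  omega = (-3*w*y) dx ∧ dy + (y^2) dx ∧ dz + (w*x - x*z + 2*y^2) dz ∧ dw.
d(omega) = (-3*y) dx ∧ dy ∧ dw + (-2*y) dx ∧ dy ∧ dz + (w - z) dx ∧ dz ∧ dw + (4*y) dy ∧ dz ∧ dw

For a 2-form omega = sum_{i<j} g_{ij} dx_i ∧ dx_j, the exterior derivative is
  d(omega) = sum_{i<j} d(g_{ij}) ∧ dx_i ∧ dx_j = sum_{i<j, k} (∂g_{ij}/∂x_k) dx_k ∧ dx_i ∧ dx_j.
Expand each term, using dx_k ∧ dx_i ∧ dx_j = sgn(permutation) dx_{(a)} ∧ dx_{(b)} ∧ dx_{(c)} with (a < b < c) sorted:
  d(-3*w*y) includes (∂/∂w)(-3*w*y) dw = (-3*y) dw, which multiplied by dx ∧ dy gives (-3*y) dx ∧ dy ∧ dw
  d(y^2) includes (∂/∂y)(y^2) dy = (2*y) dy, which multiplied by dx ∧ dz gives (-2*y) dx ∧ dy ∧ dz
  d(w*x - x*z + 2*y^2) includes (∂/∂x)(w*x - x*z + 2*y^2) dx = (w - z) dx, which multiplied by dz ∧ dw gives (w - z) dx ∧ dz ∧ dw
  d(w*x - x*z + 2*y^2) includes (∂/∂y)(w*x - x*z + 2*y^2) dy = (4*y) dy, which multiplied by dz ∧ dw gives (4*y) dy ∧ dz ∧ dw
Collecting like 3-forms: d(omega) = (-3*y) dx ∧ dy ∧ dw + (-2*y) dx ∧ dy ∧ dz + (w - z) dx ∧ dz ∧ dw + (4*y) dy ∧ dz ∧ dw.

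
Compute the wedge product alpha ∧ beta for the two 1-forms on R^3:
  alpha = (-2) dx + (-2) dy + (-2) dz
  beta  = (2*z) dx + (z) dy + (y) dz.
alpha ∧ beta = (2*z) dx ∧ dy + (-2*y + 4*z) dx ∧ dz + (-2*y + 2*z) dy ∧ dz

Distribute the wedge, using dx_i ∧ dx_j = -dx_j ∧ dx_i and dx_i ∧ dx_i = 0. For each pair (i, j) with i < j, the coefficient of dx_i ∧ dx_j in alpha ∧ beta is (alpha_i * beta_j - alpha_j * beta_i). Collecting: alpha ∧ beta = (2*z) dx ∧ dy + (-2*y + 4*z) dx ∧ dz + (-2*y + 2*z) dy ∧ dz.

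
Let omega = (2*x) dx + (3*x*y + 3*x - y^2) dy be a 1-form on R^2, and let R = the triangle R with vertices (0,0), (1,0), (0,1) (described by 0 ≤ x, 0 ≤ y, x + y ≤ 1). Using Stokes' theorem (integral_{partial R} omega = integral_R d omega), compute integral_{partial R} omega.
integral_(partial R) omega = 2

Stokes: integral_partial_R omega = integral_R d omega with d omega = (∂Q/∂x - ∂P/∂y) dx ∧ dy.
  ∂Q/∂x = 3*y + 3
  ∂P/∂y = 0
  integrand = ∂Q/∂x - ∂P/∂y = 3*y + 3.
Integrating over R: integral_0^1 integral_0^{1-x} (3*y + 3) dy dx = 2.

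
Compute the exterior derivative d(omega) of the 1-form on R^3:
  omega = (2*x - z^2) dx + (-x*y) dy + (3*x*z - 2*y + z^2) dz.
d(omega) = (-y) dx ∧ dy + (5*z) dx ∧ dz + (-2) dy ∧ dz

For a 1-form omega = sum_i f_i dx_i, the exterior derivative is
  d(omega) = sum_{i < j} (∂f_j/∂x_i - ∂f_i/∂x_j) dx_i ∧ dx_j.
  coefficient of dx ∧ dy: ∂f_2/∂x - ∂f_1/∂y = ∂(-x*y)/∂x - ∂(2*x - z^2)/∂y = -y
  coefficient of dx ∧ dz: ∂f_3/∂x - ∂f_1/∂z = ∂(3*x*z - 2*y + z^2)/∂x - ∂(2*x - z^2)/∂z = 5*z
  coefficient of dy ∧ dz: ∂f_3/∂y - ∂f_2/∂z = ∂(3*x*z - 2*y + z^2)/∂y - ∂(-x*y)/∂z = -2
Assembling: d(omega) = (-y) dx ∧ dy + (5*z) dx ∧ dz + (-2) dy ∧ dz.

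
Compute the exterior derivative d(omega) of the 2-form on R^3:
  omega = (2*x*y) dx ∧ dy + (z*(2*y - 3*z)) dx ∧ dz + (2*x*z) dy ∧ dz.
d(omega) = 0

For a 2-form omega = sum_{i<j} g_{ij} dx_i ∧ dx_j, the exterior derivative is
  d(omega) = sum_{i<j} d(g_{ij}) ∧ dx_i ∧ dx_j = sum_{i<j, k} (∂g_{ij}/∂x_k) dx_k ∧ dx_i ∧ dx_j.
Expand each term, using dx_k ∧ dx_i ∧ dx_j = sgn(permutation) dx_{(a)} ∧ dx_{(b)} ∧ dx_{(c)} with (a < b < c) sorted:
  d(z*(2*y - 3*z)) includes (∂/∂y)(z*(2*y - 3*z)) dy = (2*z) dy, which multiplied by dx ∧ dz gives (-2*z) dx ∧ dy ∧ dz
  d(2*x*z) includes (∂/∂x)(2*x*z) dx = (2*z) dx, which multiplied by dy ∧ dz gives (2*z) dx ∧ dy ∧ dz
Collecting like 3-forms: d(omega) = 0.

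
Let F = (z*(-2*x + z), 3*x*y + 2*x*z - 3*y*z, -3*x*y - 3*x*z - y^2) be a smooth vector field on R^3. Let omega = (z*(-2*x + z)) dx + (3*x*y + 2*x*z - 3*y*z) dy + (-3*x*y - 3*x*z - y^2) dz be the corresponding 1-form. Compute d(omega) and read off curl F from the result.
d(omega) = (-5*x + y) dy ∧ dz + (-2*x + 3*y + 5*z) dz ∧ dx + (3*y + 2*z) dx ∧ dy; curl F = (-5*x + y, -2*x + 3*y + 5*z, 3*y + 2*z)

d omega = sum_{i<j} (∂f_j/∂x_i - ∂f_i/∂x_j) dx_i ∧ dx_j. Under the identification (dy ∧ dz, dz ∧ dx, dx ∧ dy) ↔ (e_x, e_y, e_z), the coefficients are exactly the components of curl F. Compute:
  ∂R/∂y - ∂Q/∂z = (-3*x - 2*y) - (2*x - 3*y) = -5*x + y
  ∂P/∂z - ∂R/∂x = (-2*x + 2*z) - (-3*y - 3*z) = -2*x + 3*y + 5*z
  ∂Q/∂x - ∂P/∂y = (3*y + 2*z) - (0) = 3*y + 2*z.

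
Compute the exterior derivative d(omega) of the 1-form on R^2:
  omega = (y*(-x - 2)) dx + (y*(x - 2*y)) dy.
d(omega) = (x + y + 2) dx ∧ dy

For a 1-form omega = sum_i f_i dx_i, the exterior derivative is
  d(omega) = sum_{i < j} (∂f_j/∂x_i - ∂f_i/∂x_j) dx_i ∧ dx_j.
  coefficient of dx ∧ dy: ∂f_2/∂x - ∂f_1/∂y = ∂(y*(x - 2*y))/∂x - ∂(y*(-x - 2))/∂y = x + y + 2
Assembling: d(omega) = (x + y + 2) dx ∧ dy.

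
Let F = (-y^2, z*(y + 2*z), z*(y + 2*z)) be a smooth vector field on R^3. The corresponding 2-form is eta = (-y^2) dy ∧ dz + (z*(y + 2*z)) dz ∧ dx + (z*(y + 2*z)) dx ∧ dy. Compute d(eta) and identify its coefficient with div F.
d(eta) = (y + 5*z) dx ∧ dy ∧ dz; div F = y + 5*z

For a 2-form in R^3 of the form above, applying d gives a 3-form with coefficient ∂P/∂x + ∂Q/∂y + ∂R/∂z:
  ∂P/∂x = 0
  ∂Q/∂y = z
  ∂R/∂z = y + 4*z
Sum = y + 5*z, which is exactly div F.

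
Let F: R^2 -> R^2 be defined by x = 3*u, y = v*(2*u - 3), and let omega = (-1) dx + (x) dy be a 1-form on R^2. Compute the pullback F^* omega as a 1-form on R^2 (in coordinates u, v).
F^* omega = (6*u*v - 3) du + (3*u*(2*u - 3)) dv

Using F^*(f dg) = (f ∘ F) d(g ∘ F), substitute each coordinate x_i by F_i(u, v) in f_i, and replace dx_i by d F_i = (∂F_i/∂u) du + (∂F_i/∂v) dv.
  For the x component: f_1(F) = -1; d F_1 = (3) du + (0) dv
  For the y component: f_2(F) = 3*u; d F_2 = (2*v) du + (2*u - 3) dv
Combining and collecting du, dv coefficients:
  coeff of du: 6*u*v - 3
  coeff of dv: 3*u*(2*u - 3)
F^* omega = (6*u*v - 3) du + (3*u*(2*u - 3)) dv.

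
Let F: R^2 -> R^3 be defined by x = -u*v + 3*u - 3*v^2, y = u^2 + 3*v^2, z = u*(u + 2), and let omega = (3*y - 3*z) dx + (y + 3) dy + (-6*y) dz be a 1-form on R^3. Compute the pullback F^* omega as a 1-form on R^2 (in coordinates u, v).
F^* omega = (-10*u^3 - 12*u^2 - 30*u*v^2 + 6*u*v - 12*u - 9*v^3 - 9*v^2) du + (6*u^2*v + 6*u^2 - 9*u*v^2 + 36*u*v - 36*v^3 + 18*v) dv

Using F^*(f dg) = (f ∘ F) d(g ∘ F), substitute each coordinate x_i by F_i(u, v) in f_i, and replace dx_i by d F_i = (∂F_i/∂u) du + (∂F_i/∂v) dv.
  For the x component: f_1(F) = -6*u + 9*v^2; d F_1 = (3 - v) du + (-u - 6*v) dv
  For the y component: f_2(F) = u^2 + 3*v^2 + 3; d F_2 = (2*u) du + (6*v) dv
  For the z component: f_3(F) = -6*u^2 - 18*v^2; d F_3 = (2*u + 2) du + (0) dv
Combining and collecting du, dv coefficients:
  coeff of du: -10*u^3 - 12*u^2 - 30*u*v^2 + 6*u*v - 12*u - 9*v^3 - 9*v^2
  coeff of dv: 6*u^2*v + 6*u^2 - 9*u*v^2 + 36*u*v - 36*v^3 + 18*v
F^* omega = (-10*u^3 - 12*u^2 - 30*u*v^2 + 6*u*v - 12*u - 9*v^3 - 9*v^2) du + (6*u^2*v + 6*u^2 - 9*u*v^2 + 36*u*v - 36*v^3 + 18*v) dv.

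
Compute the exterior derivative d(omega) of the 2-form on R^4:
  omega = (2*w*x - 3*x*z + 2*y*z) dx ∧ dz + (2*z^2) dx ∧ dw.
d(omega) = (-2*z) dx ∧ dy ∧ dz + (2*x - 4*z) dx ∧ dz ∧ dw

For a 2-form omega = sum_{i<j} g_{ij} dx_i ∧ dx_j, the exterior derivative is
  d(omega) = sum_{i<j} d(g_{ij}) ∧ dx_i ∧ dx_j = sum_{i<j, k} (∂g_{ij}/∂x_k) dx_k ∧ dx_i ∧ dx_j.
Expand each term, using dx_k ∧ dx_i ∧ dx_j = sgn(permutation) dx_{(a)} ∧ dx_{(b)} ∧ dx_{(c)} with (a < b < c) sorted:
  d(2*w*x - 3*x*z + 2*y*z) includes (∂/∂y)(2*w*x - 3*x*z + 2*y*z) dy = (2*z) dy, which multiplied by dx ∧ dz gives (-2*z) dx ∧ dy ∧ dz
  d(2*w*x - 3*x*z + 2*y*z) includes (∂/∂w)(2*w*x - 3*x*z + 2*y*z) dw = (2*x) dw, which multiplied by dx ∧ dz gives (2*x) dx ∧ dz ∧ dw
  d(2*z^2) includes (∂/∂z)(2*z^2) dz = (4*z) dz, which multiplied by dx ∧ dw gives (-4*z) dx ∧ dz ∧ dw
Collecting like 3-forms: d(omega) = (-2*z) dx ∧ dy ∧ dz + (2*x - 4*z) dx ∧ dz ∧ dw.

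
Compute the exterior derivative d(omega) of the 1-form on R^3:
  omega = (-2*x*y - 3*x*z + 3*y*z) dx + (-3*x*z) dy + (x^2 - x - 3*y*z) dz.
d(omega) = (2*x - 6*z) dx ∧ dy + (5*x - 3*y - 1) dx ∧ dz + (3*x - 3*z) dy ∧ dz

For a 1-form omega = sum_i f_i dx_i, the exterior derivative is
  d(omega) = sum_{i < j} (∂f_j/∂x_i - ∂f_i/∂x_j) dx_i ∧ dx_j.
  coefficient of dx ∧ dy: ∂f_2/∂x - ∂f_1/∂y = ∂(-3*x*z)/∂x - ∂(-2*x*y - 3*x*z + 3*y*z)/∂y = 2*x - 6*z
  coefficient of dx ∧ dz: ∂f_3/∂x - ∂f_1/∂z = ∂(x^2 - x - 3*y*z)/∂x - ∂(-2*x*y - 3*x*z + 3*y*z)/∂z = 5*x - 3*y - 1
  coefficient of dy ∧ dz: ∂f_3/∂y - ∂f_2/∂z = ∂(x^2 - x - 3*y*z)/∂y - ∂(-3*x*z)/∂z = 3*x - 3*z
Assembling: d(omega) = (2*x - 6*z) dx ∧ dy + (5*x - 3*y - 1) dx ∧ dz + (3*x - 3*z) dy ∧ dz.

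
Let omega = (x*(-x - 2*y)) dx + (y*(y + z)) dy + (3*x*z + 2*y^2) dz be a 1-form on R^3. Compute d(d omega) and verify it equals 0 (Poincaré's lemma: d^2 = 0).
d(d omega) = 0

Step 1: d omega = sum_{i<j} (∂f_j/∂x_i - ∂f_i/∂x_j) dx_i ∧ dx_j:
  coeff of dx ∧ dy: 2*x
  coeff of dx ∧ dz: 3*z
  coeff of dy ∧ dz: 3*y
Step 2: Apply d again to each 2-form coefficient. The only possible 3-form in R^3 is dx ∧ dy ∧ dz, with coefficient
  ∂(coeff of dy∧dz)/∂x - ∂(coeff of dx∧dz)/∂y + ∂(coeff of dx∧dy)/∂z
  = ∂/∂x (3*y) - ∂/∂y (3*z) + ∂/∂z (2*x).
Each of these terms simplifies to sums of mixed partials that cancel in pairs. The result is 0 (by equality of mixed partials for smooth functions — Schwarz / Clairaut).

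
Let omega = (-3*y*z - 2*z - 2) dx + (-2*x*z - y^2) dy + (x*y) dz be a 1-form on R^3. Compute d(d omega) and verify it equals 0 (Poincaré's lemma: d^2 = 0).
d(d omega) = 0

Step 1: d omega = sum_{i<j} (∂f_j/∂x_i - ∂f_i/∂x_j) dx_i ∧ dx_j:
  coeff of dx ∧ dy: z
  coeff of dx ∧ dz: 4*y + 2
  coeff of dy ∧ dz: 3*x
Step 2: Apply d again to each 2-form coefficient. The only possible 3-form in R^3 is dx ∧ dy ∧ dz, with coefficient
  ∂(coeff of dy∧dz)/∂x - ∂(coeff of dx∧dz)/∂y + ∂(coeff of dx∧dy)/∂z
  = ∂/∂x (3*x) - ∂/∂y (4*y + 2) + ∂/∂z (z).
Each of these terms simplifies to sums of mixed partials that cancel in pairs. The result is 0 (by equality of mixed partials for smooth functions — Schwarz / Clairaut).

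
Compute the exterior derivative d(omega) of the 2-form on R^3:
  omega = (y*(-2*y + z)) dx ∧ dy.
d(omega) = (y) dx ∧ dy ∧ dz

For a 2-form omega = sum_{i<j} g_{ij} dx_i ∧ dx_j, the exterior derivative is
  d(omega) = sum_{i<j} d(g_{ij}) ∧ dx_i ∧ dx_j = sum_{i<j, k} (∂g_{ij}/∂x_k) dx_k ∧ dx_i ∧ dx_j.
Expand each term, using dx_k ∧ dx_i ∧ dx_j = sgn(permutation) dx_{(a)} ∧ dx_{(b)} ∧ dx_{(c)} with (a < b < c) sorted:
  d(y*(-2*y + z)) includes (∂/∂z)(y*(-2*y + z)) dz = (y) dz, which multiplied by dx ∧ dy gives (y) dx ∧ dy ∧ dz
Collecting like 3-forms: d(omega) = (y) dx ∧ dy ∧ dz.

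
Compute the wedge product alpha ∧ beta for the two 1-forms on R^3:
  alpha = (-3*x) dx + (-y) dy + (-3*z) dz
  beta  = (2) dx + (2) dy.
alpha ∧ beta = (-6*x + 2*y) dx ∧ dy + (6*z) dx ∧ dz + (6*z) dy ∧ dz

Distribute the wedge, using dx_i ∧ dx_j = -dx_j ∧ dx_i and dx_i ∧ dx_i = 0. For each pair (i, j) with i < j, the coefficient of dx_i ∧ dx_j in alpha ∧ beta is (alpha_i * beta_j - alpha_j * beta_i). Collecting: alpha ∧ beta = (-6*x + 2*y) dx ∧ dy + (6*z) dx ∧ dz + (6*z) dy ∧ dz.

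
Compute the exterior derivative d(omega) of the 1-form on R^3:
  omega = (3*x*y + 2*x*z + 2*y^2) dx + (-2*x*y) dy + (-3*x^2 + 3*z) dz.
d(omega) = (-3*x - 6*y) dx ∧ dy + (-8*x) dx ∧ dz

For a 1-form omega = sum_i f_i dx_i, the exterior derivative is
  d(omega) = sum_{i < j} (∂f_j/∂x_i - ∂f_i/∂x_j) dx_i ∧ dx_j.
  coefficient of dx ∧ dy: ∂f_2/∂x - ∂f_1/∂y = ∂(-2*x*y)/∂x - ∂(3*x*y + 2*x*z + 2*y^2)/∂y = -3*x - 6*y
  coefficient of dx ∧ dz: ∂f_3/∂x - ∂f_1/∂z = ∂(-3*x^2 + 3*z)/∂x - ∂(3*x*y + 2*x*z + 2*y^2)/∂z = -8*x
Assembling: d(omega) = (-3*x - 6*y) dx ∧ dy + (-8*x) dx ∧ dz.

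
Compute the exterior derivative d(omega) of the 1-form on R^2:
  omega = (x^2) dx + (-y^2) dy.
d(omega) = 0

For a 1-form omega = sum_i f_i dx_i, the exterior derivative is
  d(omega) = sum_{i < j} (∂f_j/∂x_i - ∂f_i/∂x_j) dx_i ∧ dx_j.

Assembling: d(omega) = 0.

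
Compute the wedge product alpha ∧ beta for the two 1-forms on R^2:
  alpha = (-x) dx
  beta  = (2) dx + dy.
alpha ∧ beta = (-x) dx ∧ dy

Distribute the wedge, using dx_i ∧ dx_j = -dx_j ∧ dx_i and dx_i ∧ dx_i = 0. For each pair (i, j) with i < j, the coefficient of dx_i ∧ dx_j in alpha ∧ beta is (alpha_i * beta_j - alpha_j * beta_i). Collecting: alpha ∧ beta = (-x) dx ∧ dy.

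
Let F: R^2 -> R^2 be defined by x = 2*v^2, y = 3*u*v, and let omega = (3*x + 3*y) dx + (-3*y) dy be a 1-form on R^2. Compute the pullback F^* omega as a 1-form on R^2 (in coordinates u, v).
F^* omega = (-27*u*v^2) du + (3*v*(-9*u^2 + 12*u*v + 8*v^2)) dv

Using F^*(f dg) = (f ∘ F) d(g ∘ F), substitute each coordinate x_i by F_i(u, v) in f_i, and replace dx_i by d F_i = (∂F_i/∂u) du + (∂F_i/∂v) dv.
  For the x component: f_1(F) = 3*v*(3*u + 2*v); d F_1 = (0) du + (4*v) dv
  For the y component: f_2(F) = -9*u*v; d F_2 = (3*v) du + (3*u) dv
Combining and collecting du, dv coefficients:
  coeff of du: -27*u*v^2
  coeff of dv: 3*v*(-9*u^2 + 12*u*v + 8*v^2)
F^* omega = (-27*u*v^2) du + (3*v*(-9*u^2 + 12*u*v + 8*v^2)) dv.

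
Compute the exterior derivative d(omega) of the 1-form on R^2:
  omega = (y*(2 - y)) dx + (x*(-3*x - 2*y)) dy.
d(omega) = (-6*x - 2) dx ∧ dy

For a 1-form omega = sum_i f_i dx_i, the exterior derivative is
  d(omega) = sum_{i < j} (∂f_j/∂x_i - ∂f_i/∂x_j) dx_i ∧ dx_j.
  coefficient of dx ∧ dy: ∂f_2/∂x - ∂f_1/∂y = ∂(x*(-3*x - 2*y))/∂x - ∂(y*(2 - y))/∂y = -6*x - 2
Assembling: d(omega) = (-6*x - 2) dx ∧ dy.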